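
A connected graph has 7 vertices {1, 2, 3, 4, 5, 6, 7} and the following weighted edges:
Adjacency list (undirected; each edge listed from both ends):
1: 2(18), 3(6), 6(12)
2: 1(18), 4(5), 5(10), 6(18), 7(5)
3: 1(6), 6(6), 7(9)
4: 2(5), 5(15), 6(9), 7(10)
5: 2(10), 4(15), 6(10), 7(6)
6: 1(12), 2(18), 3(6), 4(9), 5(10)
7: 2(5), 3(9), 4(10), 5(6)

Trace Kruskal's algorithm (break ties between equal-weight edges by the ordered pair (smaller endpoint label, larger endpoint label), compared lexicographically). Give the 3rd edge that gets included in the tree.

1-3

Sort edges by weight, then run Kruskal:
2-4 (5): add. Components now {1} {2,4} {3} {5} {6} {7}
2-7 (5): add. Components now {1} {2,4,7} {3} {5} {6}
1-3 (6): add. Components now {1,3} {2,4,7} {5} {6}
3-6 (6): add. Components now {1,3,6} {2,4,7} {5}
5-7 (6): add. Components now {1,3,6} {2,4,5,7}
3-7 (9): add. Components now {1,2,3,4,5,6,7}
The 3rd edge added is 1-3.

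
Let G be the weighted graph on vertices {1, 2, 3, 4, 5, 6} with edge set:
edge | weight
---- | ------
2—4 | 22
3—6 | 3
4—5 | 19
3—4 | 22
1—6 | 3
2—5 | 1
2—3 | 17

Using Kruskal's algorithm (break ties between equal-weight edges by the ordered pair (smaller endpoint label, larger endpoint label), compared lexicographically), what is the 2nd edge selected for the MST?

1-6

Sort edges by weight, then run Kruskal:
2—5 (1): add. Components now {1} {2,5} {3} {4} {6}
1—6 (3): add. Components now {1,6} {2,5} {3} {4}
3—6 (3): add. Components now {1,3,6} {2,5} {4}
2—3 (17): add. Components now {1,2,3,5,6} {4}
4—5 (19): add. Components now {1,2,3,4,5,6}
The 2nd edge added is 1—6.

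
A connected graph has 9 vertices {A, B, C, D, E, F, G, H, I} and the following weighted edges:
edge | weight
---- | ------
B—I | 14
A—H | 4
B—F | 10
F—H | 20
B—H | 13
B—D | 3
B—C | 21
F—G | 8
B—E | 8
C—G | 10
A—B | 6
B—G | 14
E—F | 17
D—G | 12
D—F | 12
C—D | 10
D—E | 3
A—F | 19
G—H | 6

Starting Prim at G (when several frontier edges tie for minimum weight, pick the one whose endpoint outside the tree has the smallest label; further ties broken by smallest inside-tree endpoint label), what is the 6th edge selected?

Prim's algorithm from G:
Step 1: cheapest edge leaving the tree is G—H (6); add H.
Step 2: cheapest edge leaving the tree is A—H (4); add A.
Step 3: cheapest edge leaving the tree is A—B (6); add B.
Step 4: cheapest edge leaving the tree is B—D (3); add D.
Step 5: cheapest edge leaving the tree is D—E (3); add E.
Step 6: cheapest edge leaving the tree is F—G (8); add F.
Step 7: cheapest edge leaving the tree is C—D (10); add C.
Step 8: cheapest edge leaving the tree is B—I (14); add I.
The 6th edge added is F—G.

F-G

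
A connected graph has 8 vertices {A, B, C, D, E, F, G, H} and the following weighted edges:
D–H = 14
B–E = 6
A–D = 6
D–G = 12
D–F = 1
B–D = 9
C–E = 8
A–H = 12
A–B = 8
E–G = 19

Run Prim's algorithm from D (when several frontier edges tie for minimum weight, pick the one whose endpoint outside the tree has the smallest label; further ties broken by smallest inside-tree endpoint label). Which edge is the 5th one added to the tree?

C-E

Grow the tree from D using Prim:
Step 1: frontier [D–F 1, A–D 6, B–D 9, D–G 12, D–H 14] → take D–F (1); add F.
Step 2: frontier [A–D 6, B–D 9, D–G 12, D–H 14] → take A–D (6); add A.
Step 3: frontier [A–B 8, A–H 12, B–D 9, D–G 12, D–H 14] → take A–B (8); add B.
Step 4: frontier [A–H 12, B–E 6, D–G 12, D–H 14] → take B–E (6); add E.
Step 5: frontier [A–H 12, D–G 12, D–H 14, C–E 8, E–G 19] → take C–E (8); add C.
Step 6: frontier [A–H 12, D–G 12, D–H 14, E–G 19] → take D–G (12); add G.
Step 7: frontier [A–H 12, D–H 14] → take A–H (12); add H.
The 5th edge added is C–E.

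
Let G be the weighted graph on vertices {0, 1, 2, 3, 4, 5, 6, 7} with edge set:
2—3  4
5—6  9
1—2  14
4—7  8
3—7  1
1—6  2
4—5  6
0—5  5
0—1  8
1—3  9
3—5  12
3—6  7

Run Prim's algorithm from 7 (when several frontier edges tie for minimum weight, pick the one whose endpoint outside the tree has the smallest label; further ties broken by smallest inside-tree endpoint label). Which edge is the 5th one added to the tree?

0-1

Prim's algorithm from 7:
Step 1: cheapest edge leaving the tree is 3—7 (1); add 3.
Step 2: cheapest edge leaving the tree is 2—3 (4); add 2.
Step 3: cheapest edge leaving the tree is 3—6 (7); add 6.
Step 4: cheapest edge leaving the tree is 1—6 (2); add 1.
Step 5: cheapest edge leaving the tree is 0—1 (8); add 0.
Step 6: cheapest edge leaving the tree is 0—5 (5); add 5.
Step 7: cheapest edge leaving the tree is 4—5 (6); add 4.
The 5th edge added is 0—1.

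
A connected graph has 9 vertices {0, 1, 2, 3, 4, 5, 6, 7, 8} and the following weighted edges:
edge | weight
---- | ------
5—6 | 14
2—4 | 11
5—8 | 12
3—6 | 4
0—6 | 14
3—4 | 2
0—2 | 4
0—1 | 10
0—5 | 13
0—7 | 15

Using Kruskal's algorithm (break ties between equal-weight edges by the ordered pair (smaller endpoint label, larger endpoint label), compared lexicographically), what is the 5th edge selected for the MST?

Sort edges by weight, then run Kruskal:
3—4 (2): add — endpoints in different components.
0—2 (4): add — endpoints in different components.
3—6 (4): add — endpoints in different components.
0—1 (10): add — endpoints in different components.
2—4 (11): add — endpoints in different components.
5—8 (12): add — endpoints in different components.
0—5 (13): add — endpoints in different components.
0—6 (14): skip — 0 and 6 already connected.
5—6 (14): skip — 5 and 6 already connected.
0—7 (15): add — endpoints in different components.
The 5th edge added is 2—4.

2-4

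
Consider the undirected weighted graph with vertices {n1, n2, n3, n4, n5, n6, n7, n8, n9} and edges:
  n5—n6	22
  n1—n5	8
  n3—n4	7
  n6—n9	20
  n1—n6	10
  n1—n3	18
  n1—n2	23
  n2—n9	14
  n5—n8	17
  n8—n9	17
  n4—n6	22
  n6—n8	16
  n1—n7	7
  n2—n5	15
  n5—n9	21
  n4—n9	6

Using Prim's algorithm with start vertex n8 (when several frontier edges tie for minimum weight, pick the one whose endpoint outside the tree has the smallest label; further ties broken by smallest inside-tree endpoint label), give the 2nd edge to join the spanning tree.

n1-n6

Prim, starting at n8.
Step 1: cheapest edge leaving the tree is n6—n8 (16); add n6.
Step 2: cheapest edge leaving the tree is n1—n6 (10); add n1.
Step 3: cheapest edge leaving the tree is n1—n7 (7); add n7.
Step 4: cheapest edge leaving the tree is n1—n5 (8); add n5.
Step 5: cheapest edge leaving the tree is n2—n5 (15); add n2.
Step 6: cheapest edge leaving the tree is n2—n9 (14); add n9.
Step 7: cheapest edge leaving the tree is n4—n9 (6); add n4.
Step 8: cheapest edge leaving the tree is n3—n4 (7); add n3.
The 2nd edge added is n1—n6.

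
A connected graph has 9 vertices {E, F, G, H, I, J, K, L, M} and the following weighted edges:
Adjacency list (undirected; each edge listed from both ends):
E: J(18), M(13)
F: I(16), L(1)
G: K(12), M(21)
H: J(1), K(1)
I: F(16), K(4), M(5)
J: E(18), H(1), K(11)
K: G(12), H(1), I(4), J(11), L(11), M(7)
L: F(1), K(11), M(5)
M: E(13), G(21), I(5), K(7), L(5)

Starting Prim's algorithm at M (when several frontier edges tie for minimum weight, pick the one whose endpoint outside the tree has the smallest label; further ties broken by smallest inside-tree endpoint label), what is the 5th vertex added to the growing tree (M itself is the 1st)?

J

Prim, starting at M.
Step 1: frontier [I—M 5, L—M 5, K—M 7, E—M 13, G—M 21] → take I—M (5); add I.
Step 2: frontier [I—K 4, F—I 16, L—M 5, K—M 7, E—M 13, G—M 21] → take I—K (4); add K.
Step 3: frontier [F—I 16, H—K 1, J—K 11, K—L 11, G—K 12, L—M 5, E—M 13, G—M 21] → take H—K (1); add H.
Step 4: frontier [H—J 1, F—I 16, J—K 11, K—L 11, G—K 12, L—M 5, E—M 13, G—M 21] → take H—J (1); add J.
Step 5: frontier [F—I 16, E—J 18, K—L 11, G—K 12, L—M 5, E—M 13, G—M 21] → take L—M (5); add L.
Step 6: frontier [F—I 16, E—J 18, G—K 12, F—L 1, E—M 13, G—M 21] → take F—L (1); add F.
Step 7: frontier [E—J 18, G—K 12, E—M 13, G—M 21] → take G—K (12); add G.
Step 8: frontier [E—J 18, E—M 13] → take E—M (13); add E.
Vertex order: M, I, K, H, J, L, F, G, E. The 5th vertex is J.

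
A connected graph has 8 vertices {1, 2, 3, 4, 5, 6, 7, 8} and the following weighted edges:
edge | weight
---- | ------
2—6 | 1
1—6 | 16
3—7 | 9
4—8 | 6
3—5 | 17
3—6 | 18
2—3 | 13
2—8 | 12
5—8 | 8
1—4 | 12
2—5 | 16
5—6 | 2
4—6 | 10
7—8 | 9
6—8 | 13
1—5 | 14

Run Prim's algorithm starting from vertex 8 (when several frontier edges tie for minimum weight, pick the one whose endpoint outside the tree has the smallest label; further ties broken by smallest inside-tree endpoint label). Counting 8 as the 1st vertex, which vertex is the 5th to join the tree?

2

Grow the tree from 8 using Prim:
Step 1: cheapest edge leaving the tree is 4—8 (6); add 4.
Step 2: cheapest edge leaving the tree is 5—8 (8); add 5.
Step 3: cheapest edge leaving the tree is 5—6 (2); add 6.
Step 4: cheapest edge leaving the tree is 2—6 (1); add 2.
Step 5: cheapest edge leaving the tree is 7—8 (9); add 7.
Step 6: cheapest edge leaving the tree is 3—7 (9); add 3.
Step 7: cheapest edge leaving the tree is 1—4 (12); add 1.
Vertex order: 8, 4, 5, 6, 2, 7, 3, 1. The 5th vertex is 2.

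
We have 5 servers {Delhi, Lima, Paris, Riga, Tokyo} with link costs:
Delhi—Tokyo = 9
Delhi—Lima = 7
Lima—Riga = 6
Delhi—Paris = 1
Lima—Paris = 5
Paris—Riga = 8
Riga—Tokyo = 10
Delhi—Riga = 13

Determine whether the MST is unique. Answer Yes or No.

Yes

Sort edges by weight, then run Kruskal:
Delhi—Paris (1): add. Components now {Lima} {Delhi,Paris} {Riga} {Tokyo}
Lima—Paris (5): add. Components now {Delhi,Lima,Paris} {Riga} {Tokyo}
Lima—Riga (6): add. Components now {Delhi,Lima,Paris,Riga} {Tokyo}
Delhi—Lima (7): skip — Lima and Delhi already connected.
Paris—Riga (8): skip — Paris and Riga already connected.
Delhi—Tokyo (9): add. Components now {Delhi,Lima,Paris,Riga,Tokyo}
Every non-tree edge has weight strictly greater than the heaviest edge on the tree path between its endpoints, so the MST is unique.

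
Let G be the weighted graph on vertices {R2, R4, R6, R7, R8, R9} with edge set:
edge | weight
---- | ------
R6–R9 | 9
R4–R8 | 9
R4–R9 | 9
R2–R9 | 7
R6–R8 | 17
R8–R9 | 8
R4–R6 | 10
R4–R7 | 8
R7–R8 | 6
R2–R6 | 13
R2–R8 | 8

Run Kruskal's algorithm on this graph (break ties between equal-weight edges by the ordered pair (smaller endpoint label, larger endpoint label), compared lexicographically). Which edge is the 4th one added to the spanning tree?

R4-R7

Kruskal: consider edges lightest-first.
R7–R8 (6): add — endpoints in different components.
R2–R9 (7): add — endpoints in different components.
R2–R8 (8): add — endpoints in different components.
R4–R7 (8): add — endpoints in different components.
R8–R9 (8): skip — R9 and R8 already connected.
R4–R8 (9): skip — R4 and R8 already connected.
R4–R9 (9): skip — R9 and R4 already connected.
R6–R9 (9): add — endpoints in different components.
The 4th edge added is R4–R7.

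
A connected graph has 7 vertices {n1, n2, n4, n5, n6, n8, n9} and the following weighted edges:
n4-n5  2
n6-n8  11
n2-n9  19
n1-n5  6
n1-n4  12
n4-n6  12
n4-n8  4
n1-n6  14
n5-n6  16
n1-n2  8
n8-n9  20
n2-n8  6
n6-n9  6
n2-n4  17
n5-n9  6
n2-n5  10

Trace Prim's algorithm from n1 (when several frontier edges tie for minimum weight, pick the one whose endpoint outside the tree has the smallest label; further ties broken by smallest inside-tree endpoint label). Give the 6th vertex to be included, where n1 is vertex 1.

Prim, starting at n1.
Step 1: cheapest edge leaving the tree is n1-n5 (6); add n5.
Step 2: cheapest edge leaving the tree is n4-n5 (2); add n4.
Step 3: cheapest edge leaving the tree is n4-n8 (4); add n8.
Step 4: cheapest edge leaving the tree is n2-n8 (6); add n2.
Step 5: cheapest edge leaving the tree is n5-n9 (6); add n9.
Step 6: cheapest edge leaving the tree is n6-n9 (6); add n6.
Vertex order: n1, n5, n4, n8, n2, n9, n6. The 6th vertex is n9.

n9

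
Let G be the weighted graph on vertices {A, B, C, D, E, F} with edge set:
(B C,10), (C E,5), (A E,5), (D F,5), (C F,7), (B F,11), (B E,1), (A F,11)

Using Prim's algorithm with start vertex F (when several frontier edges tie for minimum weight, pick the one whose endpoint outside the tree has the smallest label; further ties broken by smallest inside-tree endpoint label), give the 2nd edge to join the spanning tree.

Grow the tree from F using Prim:
Step 1: cheapest edge leaving the tree is D F (5); add D.
Step 2: cheapest edge leaving the tree is C F (7); add C.
Step 3: cheapest edge leaving the tree is C E (5); add E.
Step 4: cheapest edge leaving the tree is B E (1); add B.
Step 5: cheapest edge leaving the tree is A E (5); add A.
The 2nd edge added is C F.

C-F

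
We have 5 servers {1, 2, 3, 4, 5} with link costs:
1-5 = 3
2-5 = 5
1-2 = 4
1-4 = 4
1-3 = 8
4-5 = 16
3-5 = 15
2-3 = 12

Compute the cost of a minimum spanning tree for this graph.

19

Prim, starting at 5.
Step 1: cheapest edge leaving the tree is 1-5 (3); add 1.
Step 2: cheapest edge leaving the tree is 1-2 (4); add 2.
Step 3: cheapest edge leaving the tree is 1-4 (4); add 4.
Step 4: cheapest edge leaving the tree is 1-3 (8); add 3.
MST edges: 1-5, 1-2, 1-4, 1-3; total weight 3+4+4+8 = 19.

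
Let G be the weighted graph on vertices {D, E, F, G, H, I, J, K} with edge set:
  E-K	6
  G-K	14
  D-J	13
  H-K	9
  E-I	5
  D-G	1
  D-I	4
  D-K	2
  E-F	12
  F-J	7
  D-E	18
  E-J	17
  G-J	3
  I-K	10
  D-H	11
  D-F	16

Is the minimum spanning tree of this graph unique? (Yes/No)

Yes

Kruskal's algorithm — process edges by increasing weight (ties by edge label):
D-G (1): add — endpoints in different components.
D-K (2): add — endpoints in different components.
G-J (3): add — endpoints in different components.
D-I (4): add — endpoints in different components.
E-I (5): add — endpoints in different components.
E-K (6): skip — E and K already connected.
F-J (7): add — endpoints in different components.
H-K (9): add — endpoints in different components.
Every non-tree edge has weight strictly greater than the heaviest edge on the tree path between its endpoints, so the MST is unique.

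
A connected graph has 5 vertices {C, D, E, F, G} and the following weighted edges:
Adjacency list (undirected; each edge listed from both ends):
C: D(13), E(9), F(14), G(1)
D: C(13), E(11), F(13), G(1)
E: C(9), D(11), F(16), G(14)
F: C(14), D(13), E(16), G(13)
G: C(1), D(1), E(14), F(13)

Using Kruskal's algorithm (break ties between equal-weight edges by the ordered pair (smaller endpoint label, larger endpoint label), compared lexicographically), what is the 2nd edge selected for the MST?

Sort edges by weight, then run Kruskal:
C–G (1): add — endpoints in different components.
D–G (1): add — endpoints in different components.
C–E (9): add — endpoints in different components.
D–E (11): skip — D and E already connected.
C–D (13): skip — C and D already connected.
D–F (13): add — endpoints in different components.
The 2nd edge added is D–G.

D-G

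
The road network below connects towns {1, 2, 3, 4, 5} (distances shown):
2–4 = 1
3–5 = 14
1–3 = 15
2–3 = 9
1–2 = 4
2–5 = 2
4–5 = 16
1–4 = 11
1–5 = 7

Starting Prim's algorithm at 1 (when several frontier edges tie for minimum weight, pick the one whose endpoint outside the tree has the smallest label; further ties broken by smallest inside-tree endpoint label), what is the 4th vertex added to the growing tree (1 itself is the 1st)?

5

Prim's algorithm from 1:
Step 1: frontier [1–2 4, 1–5 7, 1–4 11, 1–3 15] → take 1–2 (4); add 2.
Step 2: frontier [1–5 7, 1–4 11, 1–3 15, 2–4 1, 2–5 2, 2–3 9] → take 2–4 (1); add 4.
Step 3: frontier [1–5 7, 1–3 15, 2–5 2, 2–3 9, 4–5 16] → take 2–5 (2); add 5.
Step 4: frontier [1–3 15, 2–3 9, 3–5 14] → take 2–3 (9); add 3.
Vertex order: 1, 2, 4, 5, 3. The 4th vertex is 5.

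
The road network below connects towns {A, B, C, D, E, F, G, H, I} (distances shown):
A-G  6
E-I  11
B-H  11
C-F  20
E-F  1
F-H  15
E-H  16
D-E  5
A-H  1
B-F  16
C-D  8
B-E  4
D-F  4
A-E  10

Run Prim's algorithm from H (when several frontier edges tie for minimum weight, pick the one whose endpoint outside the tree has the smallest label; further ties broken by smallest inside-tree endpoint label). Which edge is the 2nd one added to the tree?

A-G

Grow the tree from H using Prim:
Step 1: frontier [A-H 1, B-H 11, F-H 15, E-H 16] → take A-H (1); add A.
Step 2: frontier [A-G 6, A-E 10, B-H 11, F-H 15, E-H 16] → take A-G (6); add G.
Step 3: frontier [A-E 10, B-H 11, F-H 15, E-H 16] → take A-E (10); add E.
Step 4: frontier [E-F 1, B-E 4, D-E 5, E-I 11, B-H 11, F-H 15] → take E-F (1); add F.
Step 5: frontier [B-E 4, D-E 5, E-I 11, D-F 4, B-F 16, C-F 20, B-H 11] → take B-E (4); add B.
Step 6: frontier [D-E 5, E-I 11, D-F 4, C-F 20] → take D-F (4); add D.
Step 7: frontier [C-D 8, E-I 11, C-F 20] → take C-D (8); add C.
Step 8: frontier [E-I 11] → take E-I (11); add I.
The 2nd edge added is A-G.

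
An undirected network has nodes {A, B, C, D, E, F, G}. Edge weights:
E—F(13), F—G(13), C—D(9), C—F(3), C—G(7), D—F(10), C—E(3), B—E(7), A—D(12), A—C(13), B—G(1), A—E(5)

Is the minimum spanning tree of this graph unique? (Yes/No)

Sort edges by weight, then run Kruskal:
B—G (1): add — endpoints in different components.
C—E (3): add — endpoints in different components.
C—F (3): add — endpoints in different components.
A—E (5): add — endpoints in different components.
B—E (7): add — endpoints in different components.
C—G (7): skip — C and G already connected.
C—D (9): add — endpoints in different components.
Non-tree edge C—G has weight 7, equal to the heaviest edge on its tree cycle — swapping gives another MST of the same weight. Not unique.

No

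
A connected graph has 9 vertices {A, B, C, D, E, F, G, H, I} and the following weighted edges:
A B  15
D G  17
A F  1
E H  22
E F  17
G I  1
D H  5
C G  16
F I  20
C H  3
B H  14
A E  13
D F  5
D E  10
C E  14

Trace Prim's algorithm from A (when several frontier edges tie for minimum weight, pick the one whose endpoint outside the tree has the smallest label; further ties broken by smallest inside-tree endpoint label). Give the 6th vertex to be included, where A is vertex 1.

Prim, starting at A.
Step 1: cheapest edge leaving the tree is A F (1); add F.
Step 2: cheapest edge leaving the tree is D F (5); add D.
Step 3: cheapest edge leaving the tree is D H (5); add H.
Step 4: cheapest edge leaving the tree is C H (3); add C.
Step 5: cheapest edge leaving the tree is D E (10); add E.
Step 6: cheapest edge leaving the tree is B H (14); add B.
Step 7: cheapest edge leaving the tree is C G (16); add G.
Step 8: cheapest edge leaving the tree is G I (1); add I.
Vertex order: A, F, D, H, C, E, B, G, I. The 6th vertex is E.

E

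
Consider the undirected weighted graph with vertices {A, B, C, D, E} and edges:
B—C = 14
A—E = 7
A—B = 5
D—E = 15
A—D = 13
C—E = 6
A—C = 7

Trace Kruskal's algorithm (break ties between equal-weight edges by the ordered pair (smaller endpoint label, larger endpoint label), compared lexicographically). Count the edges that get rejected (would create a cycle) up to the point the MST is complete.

1

Sort edges by weight, then run Kruskal:
A—B (5): add. Components now {A,B} {C} {D} {E}
C—E (6): add. Components now {A,B} {C,E} {D}
A—C (7): add. Components now {A,B,C,E} {D}
A—E (7): skip — A and E already connected.
A—D (13): add. Components now {A,B,C,D,E}
Edges rejected before the tree was complete: 1.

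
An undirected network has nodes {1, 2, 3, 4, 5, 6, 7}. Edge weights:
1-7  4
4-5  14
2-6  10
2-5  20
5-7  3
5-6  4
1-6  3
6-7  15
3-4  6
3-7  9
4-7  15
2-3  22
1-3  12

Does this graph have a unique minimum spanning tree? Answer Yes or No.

No

Kruskal: consider edges lightest-first.
1-6 (3): add — endpoints in different components.
5-7 (3): add — endpoints in different components.
1-7 (4): add — endpoints in different components.
5-6 (4): skip — 5 and 6 already connected.
3-4 (6): add — endpoints in different components.
3-7 (9): add — endpoints in different components.
2-6 (10): add — endpoints in different components.
Non-tree edge 5-6 has weight 4, equal to the heaviest edge on its tree cycle — swapping gives another MST of the same weight. Not unique.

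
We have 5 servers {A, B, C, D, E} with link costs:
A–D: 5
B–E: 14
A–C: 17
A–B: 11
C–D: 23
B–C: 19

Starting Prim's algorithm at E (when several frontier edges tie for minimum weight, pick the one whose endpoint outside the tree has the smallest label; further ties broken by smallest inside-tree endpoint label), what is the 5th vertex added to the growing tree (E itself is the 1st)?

Prim's algorithm from E:
Step 1: cheapest edge leaving the tree is B–E (14); add B.
Step 2: cheapest edge leaving the tree is A–B (11); add A.
Step 3: cheapest edge leaving the tree is A–D (5); add D.
Step 4: cheapest edge leaving the tree is A–C (17); add C.
Vertex order: E, B, A, D, C. The 5th vertex is C.

C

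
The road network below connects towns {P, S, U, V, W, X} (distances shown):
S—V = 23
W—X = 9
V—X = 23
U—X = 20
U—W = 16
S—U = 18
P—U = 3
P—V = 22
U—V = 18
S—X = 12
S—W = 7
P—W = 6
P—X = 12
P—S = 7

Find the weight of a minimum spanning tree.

43

Prim, starting at W.
Step 1: cheapest edge leaving the tree is P—W (6); add P.
Step 2: cheapest edge leaving the tree is P—U (3); add U.
Step 3: cheapest edge leaving the tree is P—S (7); add S.
Step 4: cheapest edge leaving the tree is W—X (9); add X.
Step 5: cheapest edge leaving the tree is U—V (18); add V.
MST edges: P—W, P—U, P—S, W—X, U—V; total weight 6+3+7+9+18 = 43.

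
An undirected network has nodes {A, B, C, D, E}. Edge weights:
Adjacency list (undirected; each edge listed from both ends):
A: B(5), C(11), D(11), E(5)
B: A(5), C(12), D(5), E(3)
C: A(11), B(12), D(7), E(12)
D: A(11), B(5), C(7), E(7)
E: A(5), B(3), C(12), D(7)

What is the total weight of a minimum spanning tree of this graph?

Sort edges by weight, then run Kruskal:
B—E (3): add — endpoints in different components.
A—B (5): add — endpoints in different components.
A—E (5): skip — A and E already connected.
B—D (5): add — endpoints in different components.
C—D (7): add — endpoints in different components.
MST edges: B—E, A—B, B—D, C—D; total weight 3+5+5+7 = 20.

20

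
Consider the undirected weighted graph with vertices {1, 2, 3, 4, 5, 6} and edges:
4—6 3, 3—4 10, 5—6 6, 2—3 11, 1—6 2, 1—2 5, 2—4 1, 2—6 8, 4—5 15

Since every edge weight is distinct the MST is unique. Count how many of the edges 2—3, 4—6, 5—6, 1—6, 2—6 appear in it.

3

Kruskal's algorithm — process edges by increasing weight (ties by edge label):
2—4 (1): add. Components now {1} {2,4} {3} {5} {6}
1—6 (2): add. Components now {1,6} {2,4} {3} {5}
4—6 (3): add. Components now {1,2,4,6} {3} {5}
1—2 (5): skip — 1 and 2 already connected.
5—6 (6): add. Components now {1,2,4,5,6} {3}
2—6 (8): skip — 2 and 6 already connected.
3—4 (10): add. Components now {1,2,3,4,5,6}
MST edge set: {2—4, 1—6, 4—6, 5—6, 3—4}.
Of the listed edges, {4—6, 5—6, 1—6} are in the MST → 3.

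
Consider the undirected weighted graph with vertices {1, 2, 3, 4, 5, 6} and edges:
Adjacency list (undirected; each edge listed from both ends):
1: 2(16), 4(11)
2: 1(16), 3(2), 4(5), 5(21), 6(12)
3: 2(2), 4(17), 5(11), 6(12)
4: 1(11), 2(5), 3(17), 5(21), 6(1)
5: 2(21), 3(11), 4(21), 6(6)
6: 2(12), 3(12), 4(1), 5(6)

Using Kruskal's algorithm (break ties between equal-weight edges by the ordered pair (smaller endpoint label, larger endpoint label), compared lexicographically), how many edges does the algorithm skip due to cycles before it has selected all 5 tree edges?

Sort edges by weight, then run Kruskal:
4-6 (1): add — endpoints in different components.
2-3 (2): add — endpoints in different components.
2-4 (5): add — endpoints in different components.
5-6 (6): add — endpoints in different components.
1-4 (11): add — endpoints in different components.
Edges rejected before the tree was complete: 0.

0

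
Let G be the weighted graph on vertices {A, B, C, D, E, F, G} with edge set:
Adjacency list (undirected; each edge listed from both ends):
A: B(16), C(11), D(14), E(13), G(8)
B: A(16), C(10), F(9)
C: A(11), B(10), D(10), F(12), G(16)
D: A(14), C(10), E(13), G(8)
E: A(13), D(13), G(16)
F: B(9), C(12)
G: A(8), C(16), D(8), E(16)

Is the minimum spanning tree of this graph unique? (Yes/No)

Sort edges by weight, then run Kruskal:
A G (8): add — endpoints in different components.
D G (8): add — endpoints in different components.
B F (9): add — endpoints in different components.
B C (10): add — endpoints in different components.
C D (10): add — endpoints in different components.
A C (11): skip — A and C already connected.
C F (12): skip — C and F already connected.
A E (13): add — endpoints in different components.
Non-tree edge D E has weight 13, equal to the heaviest edge on its tree cycle — swapping gives another MST of the same weight. Not unique.

No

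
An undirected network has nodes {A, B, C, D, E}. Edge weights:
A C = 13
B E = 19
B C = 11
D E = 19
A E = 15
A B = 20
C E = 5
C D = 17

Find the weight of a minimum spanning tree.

46

Kruskal's algorithm — process edges by increasing weight (ties by edge label):
C E (5): add. Components now {A} {B} {C,E} {D}
B C (11): add. Components now {A} {B,C,E} {D}
A C (13): add. Components now {A,B,C,E} {D}
A E (15): skip — A and E already connected.
C D (17): add. Components now {A,B,C,D,E}
MST edges: C E, B C, A C, C D; total weight 5+11+13+17 = 46.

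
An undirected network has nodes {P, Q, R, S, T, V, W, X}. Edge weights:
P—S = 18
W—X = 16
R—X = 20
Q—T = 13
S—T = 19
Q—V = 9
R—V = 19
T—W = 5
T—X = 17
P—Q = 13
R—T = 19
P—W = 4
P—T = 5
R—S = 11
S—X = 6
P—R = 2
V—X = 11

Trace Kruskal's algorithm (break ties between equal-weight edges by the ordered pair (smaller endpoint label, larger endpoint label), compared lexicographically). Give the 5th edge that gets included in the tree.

Q-V

Kruskal's algorithm — process edges by increasing weight (ties by edge label):
P—R (2): add — endpoints in different components.
P—W (4): add — endpoints in different components.
P—T (5): add — endpoints in different components.
T—W (5): skip — T and W already connected.
S—X (6): add — endpoints in different components.
Q—V (9): add — endpoints in different components.
R—S (11): add — endpoints in different components.
V—X (11): add — endpoints in different components.
The 5th edge added is Q—V.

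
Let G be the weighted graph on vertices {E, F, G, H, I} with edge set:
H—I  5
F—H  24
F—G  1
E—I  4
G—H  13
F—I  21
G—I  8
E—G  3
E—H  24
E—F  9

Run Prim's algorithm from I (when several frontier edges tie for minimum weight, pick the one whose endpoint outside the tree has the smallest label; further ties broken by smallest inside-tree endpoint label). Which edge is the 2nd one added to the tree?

Prim, starting at I.
Step 1: cheapest edge leaving the tree is E—I (4); add E.
Step 2: cheapest edge leaving the tree is E—G (3); add G.
Step 3: cheapest edge leaving the tree is F—G (1); add F.
Step 4: cheapest edge leaving the tree is H—I (5); add H.
The 2nd edge added is E—G.

E-G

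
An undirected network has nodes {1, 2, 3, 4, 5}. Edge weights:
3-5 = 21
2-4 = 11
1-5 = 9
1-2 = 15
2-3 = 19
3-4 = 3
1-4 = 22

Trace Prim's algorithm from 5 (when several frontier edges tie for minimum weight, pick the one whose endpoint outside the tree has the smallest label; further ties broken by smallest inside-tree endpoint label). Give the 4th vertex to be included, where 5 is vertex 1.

Prim's algorithm from 5:
Step 1: cheapest edge leaving the tree is 1-5 (9); add 1.
Step 2: cheapest edge leaving the tree is 1-2 (15); add 2.
Step 3: cheapest edge leaving the tree is 2-4 (11); add 4.
Step 4: cheapest edge leaving the tree is 3-4 (3); add 3.
Vertex order: 5, 1, 2, 4, 3. The 4th vertex is 4.

4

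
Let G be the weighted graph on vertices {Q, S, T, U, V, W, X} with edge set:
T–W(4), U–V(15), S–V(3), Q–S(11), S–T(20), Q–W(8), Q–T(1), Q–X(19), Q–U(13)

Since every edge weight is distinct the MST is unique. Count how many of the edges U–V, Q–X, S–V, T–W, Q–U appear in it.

Sort edges by weight, then run Kruskal:
Q–T (1): add. Components now {S} {V} {U} {X} {W} {Q,T}
S–V (3): add. Components now {S,V} {U} {X} {W} {Q,T}
T–W (4): add. Components now {S,V} {U} {X} {Q,T,W}
Q–W (8): skip — W and Q already connected.
Q–S (11): add. Components now {Q,S,T,V,W} {U} {X}
Q–U (13): add. Components now {Q,S,T,U,V,W} {X}
U–V (15): skip — V and U already connected.
Q–X (19): add. Components now {Q,S,T,U,V,W,X}
MST edge set: {Q–T, S–V, T–W, Q–S, Q–U, Q–X}.
Of the listed edges, {Q–X, S–V, T–W, Q–U} are in the MST → 4.

4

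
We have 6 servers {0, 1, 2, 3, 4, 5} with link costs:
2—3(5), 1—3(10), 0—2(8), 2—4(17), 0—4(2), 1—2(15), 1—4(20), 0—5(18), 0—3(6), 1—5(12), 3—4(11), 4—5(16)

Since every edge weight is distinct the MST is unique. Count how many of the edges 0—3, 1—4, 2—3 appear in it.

Kruskal: consider edges lightest-first.
0—4 (2): add. Components now {0,4} {1} {2} {3} {5}
2—3 (5): add. Components now {0,4} {1} {2,3} {5}
0—3 (6): add. Components now {0,2,3,4} {1} {5}
0—2 (8): skip — 0 and 2 already connected.
1—3 (10): add. Components now {0,1,2,3,4} {5}
3—4 (11): skip — 3 and 4 already connected.
1—5 (12): add. Components now {0,1,2,3,4,5}
MST edge set: {0—4, 2—3, 0—3, 1—3, 1—5}.
Of the listed edges, {0—3, 2—3} are in the MST → 2.

2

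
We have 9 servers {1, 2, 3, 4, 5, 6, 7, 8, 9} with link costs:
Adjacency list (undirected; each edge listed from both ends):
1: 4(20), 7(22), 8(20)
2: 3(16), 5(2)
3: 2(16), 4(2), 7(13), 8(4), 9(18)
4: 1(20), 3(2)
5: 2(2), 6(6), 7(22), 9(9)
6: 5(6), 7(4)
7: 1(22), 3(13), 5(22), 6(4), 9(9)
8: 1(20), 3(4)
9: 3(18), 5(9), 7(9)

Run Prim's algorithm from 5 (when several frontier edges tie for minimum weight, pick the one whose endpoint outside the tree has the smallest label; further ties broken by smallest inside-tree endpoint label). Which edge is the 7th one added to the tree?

Prim's algorithm from 5:
Step 1: frontier [2-5 2, 5-6 6, 5-9 9, 5-7 22] → take 2-5 (2); add 2.
Step 2: frontier [2-3 16, 5-6 6, 5-9 9, 5-7 22] → take 5-6 (6); add 6.
Step 3: frontier [2-3 16, 5-9 9, 5-7 22, 6-7 4] → take 6-7 (4); add 7.
Step 4: frontier [2-3 16, 5-9 9, 7-9 9, 3-7 13, 1-7 22] → take 5-9 (9); add 9.
Step 5: frontier [2-3 16, 3-7 13, 1-7 22, 3-9 18] → take 3-7 (13); add 3.
Step 6: frontier [3-4 2, 3-8 4, 1-7 22] → take 3-4 (2); add 4.
Step 7: frontier [3-8 4, 1-4 20, 1-7 22] → take 3-8 (4); add 8.
Step 8: frontier [1-4 20, 1-7 22, 1-8 20] → take 1-4 (20); add 1.
The 7th edge added is 3-8.

3-8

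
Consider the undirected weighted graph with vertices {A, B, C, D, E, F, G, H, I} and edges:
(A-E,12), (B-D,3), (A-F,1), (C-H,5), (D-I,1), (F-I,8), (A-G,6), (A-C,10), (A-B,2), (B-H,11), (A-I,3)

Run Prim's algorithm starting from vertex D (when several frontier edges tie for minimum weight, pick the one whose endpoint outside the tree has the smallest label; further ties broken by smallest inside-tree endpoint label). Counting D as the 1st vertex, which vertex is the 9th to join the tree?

E

Prim, starting at D.
Step 1: frontier [D-I 1, B-D 3] → take D-I (1); add I.
Step 2: frontier [B-D 3, A-I 3, F-I 8] → take A-I (3); add A.
Step 3: frontier [A-F 1, A-B 2, A-G 6, A-C 10, A-E 12, B-D 3, F-I 8] → take A-F (1); add F.
Step 4: frontier [A-B 2, A-G 6, A-C 10, A-E 12, B-D 3] → take A-B (2); add B.
Step 5: frontier [A-G 6, A-C 10, A-E 12, B-H 11] → take A-G (6); add G.
Step 6: frontier [A-C 10, A-E 12, B-H 11] → take A-C (10); add C.
Step 7: frontier [A-E 12, B-H 11, C-H 5] → take C-H (5); add H.
Step 8: frontier [A-E 12] → take A-E (12); add E.
Vertex order: D, I, A, F, B, G, C, H, E. The 9th vertex is E.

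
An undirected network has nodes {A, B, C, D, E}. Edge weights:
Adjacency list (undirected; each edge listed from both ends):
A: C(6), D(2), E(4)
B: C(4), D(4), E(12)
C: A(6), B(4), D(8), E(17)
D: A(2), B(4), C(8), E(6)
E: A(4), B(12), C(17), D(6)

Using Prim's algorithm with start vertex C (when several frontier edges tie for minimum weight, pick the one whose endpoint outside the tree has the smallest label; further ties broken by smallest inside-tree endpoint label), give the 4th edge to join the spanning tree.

A-E

Prim's algorithm from C:
Step 1: cheapest edge leaving the tree is B—C (4); add B.
Step 2: cheapest edge leaving the tree is B—D (4); add D.
Step 3: cheapest edge leaving the tree is A—D (2); add A.
Step 4: cheapest edge leaving the tree is A—E (4); add E.
The 4th edge added is A—E.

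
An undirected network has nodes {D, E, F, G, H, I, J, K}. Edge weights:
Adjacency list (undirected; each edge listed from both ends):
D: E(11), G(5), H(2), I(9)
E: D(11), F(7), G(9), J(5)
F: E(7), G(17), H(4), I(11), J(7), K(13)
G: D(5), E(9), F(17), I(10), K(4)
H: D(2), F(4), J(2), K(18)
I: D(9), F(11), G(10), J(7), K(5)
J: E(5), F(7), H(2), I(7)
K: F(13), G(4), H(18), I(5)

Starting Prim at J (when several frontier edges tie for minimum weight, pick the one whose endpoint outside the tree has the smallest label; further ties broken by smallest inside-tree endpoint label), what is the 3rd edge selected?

Prim, starting at J.
Step 1: cheapest edge leaving the tree is H J (2); add H.
Step 2: cheapest edge leaving the tree is D H (2); add D.
Step 3: cheapest edge leaving the tree is F H (4); add F.
Step 4: cheapest edge leaving the tree is E J (5); add E.
Step 5: cheapest edge leaving the tree is D G (5); add G.
Step 6: cheapest edge leaving the tree is G K (4); add K.
Step 7: cheapest edge leaving the tree is I K (5); add I.
The 3rd edge added is F H.

F-H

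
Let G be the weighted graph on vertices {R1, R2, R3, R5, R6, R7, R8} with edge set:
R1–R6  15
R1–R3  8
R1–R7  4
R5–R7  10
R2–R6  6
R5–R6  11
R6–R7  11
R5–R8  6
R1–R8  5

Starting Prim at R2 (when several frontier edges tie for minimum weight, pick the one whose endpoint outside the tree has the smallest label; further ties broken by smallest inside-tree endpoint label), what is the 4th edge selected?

R1-R8

Grow the tree from R2 using Prim:
Step 1: cheapest edge leaving the tree is R2–R6 (6); add R6.
Step 2: cheapest edge leaving the tree is R5–R6 (11); add R5.
Step 3: cheapest edge leaving the tree is R5–R8 (6); add R8.
Step 4: cheapest edge leaving the tree is R1–R8 (5); add R1.
Step 5: cheapest edge leaving the tree is R1–R7 (4); add R7.
Step 6: cheapest edge leaving the tree is R1–R3 (8); add R3.
The 4th edge added is R1–R8.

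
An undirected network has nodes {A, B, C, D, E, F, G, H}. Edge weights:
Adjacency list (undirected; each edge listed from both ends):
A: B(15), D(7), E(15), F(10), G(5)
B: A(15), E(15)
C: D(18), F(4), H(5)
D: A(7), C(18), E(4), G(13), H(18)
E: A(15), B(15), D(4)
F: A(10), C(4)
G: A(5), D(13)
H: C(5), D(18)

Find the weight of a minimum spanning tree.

50

Sort edges by weight, then run Kruskal:
C F (4): add — endpoints in different components.
D E (4): add — endpoints in different components.
A G (5): add — endpoints in different components.
C H (5): add — endpoints in different components.
A D (7): add — endpoints in different components.
A F (10): add — endpoints in different components.
D G (13): skip — D and G already connected.
A B (15): add — endpoints in different components.
MST edges: C F, D E, A G, C H, A D, A F, A B; total weight 4+4+5+5+7+10+15 = 50.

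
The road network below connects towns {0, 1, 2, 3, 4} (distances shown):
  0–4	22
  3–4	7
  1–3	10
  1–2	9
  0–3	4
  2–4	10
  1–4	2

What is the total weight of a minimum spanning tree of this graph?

Kruskal's algorithm — process edges by increasing weight (ties by edge label):
1–4 (2): add. Components now {0} {1,4} {2} {3}
0–3 (4): add. Components now {0,3} {1,4} {2}
3–4 (7): add. Components now {0,1,3,4} {2}
1–2 (9): add. Components now {0,1,2,3,4}
MST edges: 1–4, 0–3, 3–4, 1–2; total weight 2+4+7+9 = 22.

22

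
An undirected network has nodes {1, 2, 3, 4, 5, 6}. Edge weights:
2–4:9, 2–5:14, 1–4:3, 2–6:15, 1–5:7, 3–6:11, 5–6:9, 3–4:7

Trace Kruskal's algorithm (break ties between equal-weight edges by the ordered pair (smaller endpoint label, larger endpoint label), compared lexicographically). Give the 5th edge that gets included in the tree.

5-6

Kruskal's algorithm — process edges by increasing weight (ties by edge label):
1–4 (3): add. Components now {1,4} {2} {3} {5} {6}
1–5 (7): add. Components now {1,4,5} {2} {3} {6}
3–4 (7): add. Components now {1,3,4,5} {2} {6}
2–4 (9): add. Components now {1,2,3,4,5} {6}
5–6 (9): add. Components now {1,2,3,4,5,6}
The 5th edge added is 5–6.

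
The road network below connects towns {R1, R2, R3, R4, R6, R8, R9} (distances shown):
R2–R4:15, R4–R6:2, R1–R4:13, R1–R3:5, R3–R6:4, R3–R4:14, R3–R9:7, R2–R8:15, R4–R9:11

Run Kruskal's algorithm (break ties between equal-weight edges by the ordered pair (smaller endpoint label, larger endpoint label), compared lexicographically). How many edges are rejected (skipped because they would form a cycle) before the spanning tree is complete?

3

Kruskal's algorithm — process edges by increasing weight (ties by edge label):
R4–R6 (2): add — endpoints in different components.
R3–R6 (4): add — endpoints in different components.
R1–R3 (5): add — endpoints in different components.
R3–R9 (7): add — endpoints in different components.
R4–R9 (11): skip — R9 and R4 already connected.
R1–R4 (13): skip — R1 and R4 already connected.
R3–R4 (14): skip — R4 and R3 already connected.
R2–R4 (15): add — endpoints in different components.
R2–R8 (15): add — endpoints in different components.
Edges rejected before the tree was complete: 3.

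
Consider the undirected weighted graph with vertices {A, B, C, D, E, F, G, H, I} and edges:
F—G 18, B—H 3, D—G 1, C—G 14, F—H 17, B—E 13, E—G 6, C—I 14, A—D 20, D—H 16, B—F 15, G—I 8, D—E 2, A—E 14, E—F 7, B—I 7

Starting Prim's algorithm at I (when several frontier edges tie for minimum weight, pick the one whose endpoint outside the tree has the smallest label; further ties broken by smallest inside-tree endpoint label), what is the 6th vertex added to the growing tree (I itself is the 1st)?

Grow the tree from I using Prim:
Step 1: cheapest edge leaving the tree is B—I (7); add B.
Step 2: cheapest edge leaving the tree is B—H (3); add H.
Step 3: cheapest edge leaving the tree is G—I (8); add G.
Step 4: cheapest edge leaving the tree is D—G (1); add D.
Step 5: cheapest edge leaving the tree is D—E (2); add E.
Step 6: cheapest edge leaving the tree is E—F (7); add F.
Step 7: cheapest edge leaving the tree is A—E (14); add A.
Step 8: cheapest edge leaving the tree is C—G (14); add C.
Vertex order: I, B, H, G, D, E, F, A, C. The 6th vertex is E.

E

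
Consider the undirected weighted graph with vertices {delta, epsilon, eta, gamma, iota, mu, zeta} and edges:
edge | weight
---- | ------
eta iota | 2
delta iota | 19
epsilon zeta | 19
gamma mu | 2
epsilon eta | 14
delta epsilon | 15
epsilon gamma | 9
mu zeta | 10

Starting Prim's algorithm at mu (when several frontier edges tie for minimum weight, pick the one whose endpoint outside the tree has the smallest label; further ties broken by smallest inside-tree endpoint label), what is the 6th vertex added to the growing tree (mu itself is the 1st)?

Prim's algorithm from mu:
Step 1: cheapest edge leaving the tree is gamma mu (2); add gamma.
Step 2: cheapest edge leaving the tree is epsilon gamma (9); add epsilon.
Step 3: cheapest edge leaving the tree is mu zeta (10); add zeta.
Step 4: cheapest edge leaving the tree is epsilon eta (14); add eta.
Step 5: cheapest edge leaving the tree is eta iota (2); add iota.
Step 6: cheapest edge leaving the tree is delta epsilon (15); add delta.
Vertex order: mu, gamma, epsilon, zeta, eta, iota, delta. The 6th vertex is iota.

iota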